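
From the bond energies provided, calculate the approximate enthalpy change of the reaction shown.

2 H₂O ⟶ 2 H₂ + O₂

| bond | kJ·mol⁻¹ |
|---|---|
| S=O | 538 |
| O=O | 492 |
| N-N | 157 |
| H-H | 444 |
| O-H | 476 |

Bonds broken (reactants):
  O-H: 4 × 476 = 1904
  Σ(broken) = 1904 kJ
Bonds formed (products):
  H-H: 2 × 444 = 888
  O=O: 1 × 492 = 492
  Σ(formed) = 1380 kJ
ΔH = Σ(broken) − Σ(formed) = 1904 − 1380 = +524 kJ

ΔH ≈ +524 kJ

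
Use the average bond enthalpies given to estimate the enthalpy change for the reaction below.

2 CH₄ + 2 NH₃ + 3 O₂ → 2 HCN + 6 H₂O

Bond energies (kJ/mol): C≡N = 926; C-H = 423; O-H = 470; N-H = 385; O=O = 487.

ΔH ≈ −1183 kJ

Bonds broken (reactants):
  C-H: 8 × 423 = 3384
  N-H: 6 × 385 = 2310
  O=O: 3 × 487 = 1461
  Σ(broken) = 7155 kJ
Bonds formed (products):
  C≡N: 2 × 926 = 1852
  C-H: 2 × 423 = 846
  O-H: 12 × 470 = 5640
  Σ(formed) = 8338 kJ
ΔH = Σ(broken) − Σ(formed) = 7155 − 8338 = −1183 kJ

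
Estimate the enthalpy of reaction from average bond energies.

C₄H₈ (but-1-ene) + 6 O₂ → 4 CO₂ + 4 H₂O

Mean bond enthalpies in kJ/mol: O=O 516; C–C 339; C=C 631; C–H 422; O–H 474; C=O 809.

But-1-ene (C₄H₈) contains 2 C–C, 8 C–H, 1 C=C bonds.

ΔH ≈ −2483 kJ

Bonds broken (reactants):
  C–C: 2 × 339 = 678
  C–H: 8 × 422 = 3376
  C=C: 1 × 631 = 631
  O=O: 6 × 516 = 3096
  Σ(broken) = 7781 kJ
Bonds formed (products):
  C=O: 8 × 809 = 6472
  O–H: 8 × 474 = 3792
  Σ(formed) = 10264 kJ
ΔH = Σ(broken) − Σ(formed) = 7781 − 10264 = −2483 kJ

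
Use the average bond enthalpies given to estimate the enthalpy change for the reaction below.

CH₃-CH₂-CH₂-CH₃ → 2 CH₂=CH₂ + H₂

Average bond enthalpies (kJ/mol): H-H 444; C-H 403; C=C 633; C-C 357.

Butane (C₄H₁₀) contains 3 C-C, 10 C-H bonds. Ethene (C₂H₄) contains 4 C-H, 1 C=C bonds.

ΔH ≈ +167 kJ

Bonds broken (reactants):
  C-C: 3 × 357 = 1071
  C-H: 10 × 403 = 4030
  Σ(broken) = 5101 kJ
Bonds formed (products):
  C-H: 8 × 403 = 3224
  C=C: 2 × 633 = 1266
  H-H: 1 × 444 = 444
  Σ(formed) = 4934 kJ
ΔH = Σ(broken) − Σ(formed) = 5101 − 4934 = +167 kJ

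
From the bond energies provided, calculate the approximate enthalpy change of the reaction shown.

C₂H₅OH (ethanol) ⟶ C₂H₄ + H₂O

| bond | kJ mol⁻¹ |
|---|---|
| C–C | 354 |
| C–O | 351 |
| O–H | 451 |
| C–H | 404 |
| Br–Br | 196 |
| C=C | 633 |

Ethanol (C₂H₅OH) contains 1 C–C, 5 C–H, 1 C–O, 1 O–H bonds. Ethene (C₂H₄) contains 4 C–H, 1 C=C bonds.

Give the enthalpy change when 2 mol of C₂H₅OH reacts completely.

ΔH = +50 kJ

Bonds broken (reactants):
  C–C: 1 × 354 = 354
  C–H: 5 × 404 = 2020
  C–O: 1 × 351 = 351
  O–H: 1 × 451 = 451
  Σ(broken) = 3176 kJ
Bonds formed (products):
  C–H: 4 × 404 = 1616
  C=C: 1 × 633 = 633
  O–H: 2 × 451 = 902
  Σ(formed) = 3151 kJ
ΔH = Σ(broken) − Σ(formed) = 3176 − 3151 = +25 kJ
For 2× the reaction as written: 2 × (+25) = +50 kJ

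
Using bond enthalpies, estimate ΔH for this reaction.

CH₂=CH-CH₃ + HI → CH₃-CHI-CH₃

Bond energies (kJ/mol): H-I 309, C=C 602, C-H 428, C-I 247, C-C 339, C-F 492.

ΔH ≈ −103 kJ

Bonds broken (reactants):
  C-C: 1 × 339 = 339
  C-H: 6 × 428 = 2568
  C=C: 1 × 602 = 602
  H-I: 1 × 309 = 309
  Σ(broken) = 3818 kJ
Bonds formed (products):
  C-C: 2 × 339 = 678
  C-H: 7 × 428 = 2996
  C-I: 1 × 247 = 247
  Σ(formed) = 3921 kJ
ΔH = Σ(broken) − Σ(formed) = 3818 − 3921 = −103 kJ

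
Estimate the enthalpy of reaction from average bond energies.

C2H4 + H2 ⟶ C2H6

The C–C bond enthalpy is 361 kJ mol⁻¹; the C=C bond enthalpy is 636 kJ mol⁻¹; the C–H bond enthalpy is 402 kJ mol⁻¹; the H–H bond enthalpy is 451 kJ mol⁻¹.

ΔH ≈ −78 kJ

Bonds broken (reactants):
  C–H: 4 × 402 = 1608
  C=C: 1 × 636 = 636
  H–H: 1 × 451 = 451
  Σ(broken) = 2695 kJ
Bonds formed (products):
  C–C: 1 × 361 = 361
  C–H: 6 × 402 = 2412
  Σ(formed) = 2773 kJ
ΔH = Σ(broken) − Σ(formed) = 2695 − 2773 = −78 kJ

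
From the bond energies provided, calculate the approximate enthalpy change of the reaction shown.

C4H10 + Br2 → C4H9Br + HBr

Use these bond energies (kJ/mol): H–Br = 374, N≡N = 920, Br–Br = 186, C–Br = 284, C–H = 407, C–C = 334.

ΔH ≈ −65 kJ

Bonds broken (reactants):
  Br–Br: 1 × 186 = 186
  C–C: 3 × 334 = 1002
  C–H: 10 × 407 = 4070
  Σ(broken) = 5258 kJ
Bonds formed (products):
  C–Br: 1 × 284 = 284
  C–C: 3 × 334 = 1002
  C–H: 9 × 407 = 3663
  H–Br: 1 × 374 = 374
  Σ(formed) = 5323 kJ
ΔH = Σ(broken) − Σ(formed) = 5258 − 5323 = −65 kJ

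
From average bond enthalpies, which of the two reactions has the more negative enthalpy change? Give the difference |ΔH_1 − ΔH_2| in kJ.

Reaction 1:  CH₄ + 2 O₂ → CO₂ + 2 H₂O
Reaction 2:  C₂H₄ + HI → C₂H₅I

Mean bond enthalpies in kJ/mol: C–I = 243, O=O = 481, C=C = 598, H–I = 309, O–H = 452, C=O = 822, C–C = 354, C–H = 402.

Reaction 1, by 790 kJ

Reaction 1:
  Bonds broken (reactants):
    C–H: 4 × 402 = 1608
    O=O: 2 × 481 = 962
    Σ(broken) = 2570 kJ
  Bonds formed (products):
    C=O: 2 × 822 = 1644
    O–H: 4 × 452 = 1808
    Σ(formed) = 3452 kJ
  ΔH_1 = 2570 − 3452 = −882 kJ
Reaction 2:
  Bonds broken (reactants):
    C–H: 4 × 402 = 1608
    C=C: 1 × 598 = 598
    H–I: 1 × 309 = 309
    Σ(broken) = 2515 kJ
  Bonds formed (products):
    C–C: 1 × 354 = 354
    C–H: 5 × 402 = 2010
    C–I: 1 × 243 = 243
    Σ(formed) = 2607 kJ
  ΔH_2 = 2515 − 2607 = −92 kJ
ΔH_1 − ΔH_2 = −790 kJ, so reaction 1 has the more negative ΔH; |ΔH_1 − ΔH_2| = 790 kJ.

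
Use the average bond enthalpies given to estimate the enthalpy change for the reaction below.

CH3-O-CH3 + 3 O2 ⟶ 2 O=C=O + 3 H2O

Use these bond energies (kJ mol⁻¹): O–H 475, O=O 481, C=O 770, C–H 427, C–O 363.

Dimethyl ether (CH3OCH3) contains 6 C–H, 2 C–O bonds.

ΔH ≈ −1199 kJ

Bonds broken (reactants):
  C–H: 6 × 427 = 2562
  C–O: 2 × 363 = 726
  O=O: 3 × 481 = 1443
  Σ(broken) = 4731 kJ
Bonds formed (products):
  C=O: 4 × 770 = 3080
  O–H: 6 × 475 = 2850
  Σ(formed) = 5930 kJ
ΔH = Σ(broken) − Σ(formed) = 4731 − 5930 = −1199 kJ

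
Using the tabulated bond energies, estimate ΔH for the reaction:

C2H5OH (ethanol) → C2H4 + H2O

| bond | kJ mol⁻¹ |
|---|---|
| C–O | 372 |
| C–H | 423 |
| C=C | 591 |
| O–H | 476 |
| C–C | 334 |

ΔH ≈ +62 kJ

Bonds broken (reactants):
  C–C: 1 × 334 = 334
  C–H: 5 × 423 = 2115
  C–O: 1 × 372 = 372
  O–H: 1 × 476 = 476
  Σ(broken) = 3297 kJ
Bonds formed (products):
  C–H: 4 × 423 = 1692
  C=C: 1 × 591 = 591
  O–H: 2 × 476 = 952
  Σ(formed) = 3235 kJ
ΔH = Σ(broken) − Σ(formed) = 3297 − 3235 = +62 kJ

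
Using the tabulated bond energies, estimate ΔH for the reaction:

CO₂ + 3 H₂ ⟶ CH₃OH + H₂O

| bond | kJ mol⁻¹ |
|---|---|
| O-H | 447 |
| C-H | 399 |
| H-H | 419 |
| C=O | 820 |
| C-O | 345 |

Bonds broken (reactants):
  C=O: 2 × 820 = 1640
  H-H: 3 × 419 = 1257
  Σ(broken) = 2897 kJ
Bonds formed (products):
  C-H: 3 × 399 = 1197
  C-O: 1 × 345 = 345
  O-H: 3 × 447 = 1341
  Σ(formed) = 2883 kJ
ΔH = Σ(broken) − Σ(formed) = 2897 − 2883 = +14 kJ

ΔH ≈ +14 kJ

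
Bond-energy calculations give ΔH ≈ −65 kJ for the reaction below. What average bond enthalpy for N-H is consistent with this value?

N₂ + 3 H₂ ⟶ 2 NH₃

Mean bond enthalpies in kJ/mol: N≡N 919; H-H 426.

Let D be the N-H bond energy.
Σ(broken) = 3×426 + 1×919 = 2197
Σ(formed) = 6×D = 6D
ΔH = Σ(broken) − Σ(formed) = (2197) − (6D) = +2197 − 6D
Setting this equal to −65 kJ gives 6D = 2262, so D = 377 kJ/mol.

D(N-H) ≈ 377 kJ/mol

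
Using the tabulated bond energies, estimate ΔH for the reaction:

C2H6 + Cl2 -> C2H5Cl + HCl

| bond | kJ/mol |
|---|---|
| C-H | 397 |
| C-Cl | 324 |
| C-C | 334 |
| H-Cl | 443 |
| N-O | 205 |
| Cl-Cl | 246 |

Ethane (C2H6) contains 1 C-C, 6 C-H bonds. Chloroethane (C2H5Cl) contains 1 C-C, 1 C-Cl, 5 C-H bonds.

ΔH ≈ −124 kJ

Bonds broken (reactants):
  C-C: 1 × 334 = 334
  C-H: 6 × 397 = 2382
  Cl-Cl: 1 × 246 = 246
  Σ(broken) = 2962 kJ
Bonds formed (products):
  C-C: 1 × 334 = 334
  C-Cl: 1 × 324 = 324
  C-H: 5 × 397 = 1985
  H-Cl: 1 × 443 = 443
  Σ(formed) = 3086 kJ
ΔH = Σ(broken) − Σ(formed) = 2962 − 3086 = −124 kJ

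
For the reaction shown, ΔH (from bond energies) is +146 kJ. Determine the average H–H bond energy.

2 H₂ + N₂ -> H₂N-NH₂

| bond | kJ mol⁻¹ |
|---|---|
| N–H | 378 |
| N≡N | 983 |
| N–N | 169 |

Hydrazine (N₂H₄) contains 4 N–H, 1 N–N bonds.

Let D be the H–H bond energy.
Σ(broken) = 2×D + 1×983 = 983 + 2D
Σ(formed) = 4×378 + 1×169 = 1681
ΔH = Σ(broken) − Σ(formed) = (983 + 2D) − (1681) = −698 + 2D
Setting this equal to +146 kJ gives 2D = 844, so D = 422 kJ/mol.

D(H–H) ≈ 422 kJ/mol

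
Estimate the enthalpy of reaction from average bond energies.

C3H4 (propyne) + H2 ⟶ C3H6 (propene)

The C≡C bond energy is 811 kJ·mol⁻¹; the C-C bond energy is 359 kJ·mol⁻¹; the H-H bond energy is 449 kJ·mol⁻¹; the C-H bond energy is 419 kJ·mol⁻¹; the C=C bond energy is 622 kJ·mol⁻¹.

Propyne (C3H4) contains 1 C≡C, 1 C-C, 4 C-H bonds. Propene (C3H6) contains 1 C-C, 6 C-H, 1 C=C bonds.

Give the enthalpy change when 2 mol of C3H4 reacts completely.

ΔH = −400 kJ

Bonds broken (reactants):
  C≡C: 1 × 811 = 811
  C-C: 1 × 359 = 359
  C-H: 4 × 419 = 1676
  H-H: 1 × 449 = 449
  Σ(broken) = 3295 kJ
Bonds formed (products):
  C-C: 1 × 359 = 359
  C-H: 6 × 419 = 2514
  C=C: 1 × 622 = 622
  Σ(formed) = 3495 kJ
ΔH = Σ(broken) − Σ(formed) = 3295 − 3495 = −200 kJ
For 2× the reaction as written: 2 × (−200) = −400 kJ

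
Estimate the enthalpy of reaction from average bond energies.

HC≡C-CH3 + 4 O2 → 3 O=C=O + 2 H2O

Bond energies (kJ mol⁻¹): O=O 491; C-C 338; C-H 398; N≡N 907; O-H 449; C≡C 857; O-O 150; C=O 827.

Bonds broken (reactants):
  C≡C: 1 × 857 = 857
  C-C: 1 × 338 = 338
  C-H: 4 × 398 = 1592
  O=O: 4 × 491 = 1964
  Σ(broken) = 4751 kJ
Bonds formed (products):
  C=O: 6 × 827 = 4962
  O-H: 4 × 449 = 1796
  Σ(formed) = 6758 kJ
ΔH = Σ(broken) − Σ(formed) = 4751 − 6758 = −2007 kJ

ΔH ≈ −2007 kJ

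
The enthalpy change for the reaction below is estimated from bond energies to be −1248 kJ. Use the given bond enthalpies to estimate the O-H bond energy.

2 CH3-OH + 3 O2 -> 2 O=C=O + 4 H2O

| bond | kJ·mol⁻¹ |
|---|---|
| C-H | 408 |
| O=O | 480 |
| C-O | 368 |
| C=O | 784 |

Let D be the O-H bond energy.
Σ(broken) = 6×408 + 2×368 + 2×D + 3×480 = 4624 + 2D
Σ(formed) = 4×784 + 8×D = 3136 + 8D
ΔH = Σ(broken) − Σ(formed) = (4624 + 2D) − (3136 + 8D) = +1488 − 6D
Setting this equal to −1248 kJ gives 6D = 2736, so D = 456 kJ/mol.

D(O-H) ≈ 456 kJ/mol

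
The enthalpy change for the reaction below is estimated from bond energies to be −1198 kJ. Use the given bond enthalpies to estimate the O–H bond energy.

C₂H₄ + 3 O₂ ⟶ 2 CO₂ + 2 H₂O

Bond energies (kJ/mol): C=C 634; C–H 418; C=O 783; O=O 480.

D(O–H) ≈ 453 kJ/mol

Let D be the O–H bond energy.
Σ(broken) = 4×418 + 1×634 + 3×480 = 3746
Σ(formed) = 4×783 + 4×D = 3132 + 4D
ΔH = Σ(broken) − Σ(formed) = (3746) − (3132 + 4D) = +614 − 4D
Setting this equal to −1198 kJ gives 4D = 1812, so D = 453 kJ/mol.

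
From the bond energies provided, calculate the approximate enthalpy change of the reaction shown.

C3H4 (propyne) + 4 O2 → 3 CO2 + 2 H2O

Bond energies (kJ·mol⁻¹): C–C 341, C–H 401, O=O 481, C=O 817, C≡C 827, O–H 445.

Bonds broken (reactants):
  C≡C: 1 × 827 = 827
  C–C: 1 × 341 = 341
  C–H: 4 × 401 = 1604
  O=O: 4 × 481 = 1924
  Σ(broken) = 4696 kJ
Bonds formed (products):
  C=O: 6 × 817 = 4902
  O–H: 4 × 445 = 1780
  Σ(formed) = 6682 kJ
ΔH = Σ(broken) − Σ(formed) = 4696 − 6682 = −1986 kJ

ΔH ≈ −1986 kJ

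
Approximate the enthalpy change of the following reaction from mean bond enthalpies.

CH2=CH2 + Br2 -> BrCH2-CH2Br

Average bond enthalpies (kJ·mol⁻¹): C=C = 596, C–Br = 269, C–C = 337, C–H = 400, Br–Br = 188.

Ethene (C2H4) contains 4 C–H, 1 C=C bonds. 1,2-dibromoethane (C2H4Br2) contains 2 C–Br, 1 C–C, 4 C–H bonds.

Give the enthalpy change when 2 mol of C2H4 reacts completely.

ΔH = −182 kJ

Bonds broken (reactants):
  Br–Br: 1 × 188 = 188
  C–H: 4 × 400 = 1600
  C=C: 1 × 596 = 596
  Σ(broken) = 2384 kJ
Bonds formed (products):
  C–Br: 2 × 269 = 538
  C–C: 1 × 337 = 337
  C–H: 4 × 400 = 1600
  Σ(formed) = 2475 kJ
ΔH = Σ(broken) − Σ(formed) = 2384 − 2475 = −91 kJ
For 2× the reaction as written: 2 × (−91) = −182 kJ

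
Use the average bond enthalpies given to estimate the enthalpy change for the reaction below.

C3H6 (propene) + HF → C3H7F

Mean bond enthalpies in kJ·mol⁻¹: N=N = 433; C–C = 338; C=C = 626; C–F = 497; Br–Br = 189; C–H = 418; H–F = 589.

Bonds broken (reactants):
  C–C: 1 × 338 = 338
  C–H: 6 × 418 = 2508
  C=C: 1 × 626 = 626
  H–F: 1 × 589 = 589
  Σ(broken) = 4061 kJ
Bonds formed (products):
  C–C: 2 × 338 = 676
  C–F: 1 × 497 = 497
  C–H: 7 × 418 = 2926
  Σ(formed) = 4099 kJ
ΔH = Σ(broken) − Σ(formed) = 4061 − 4099 = −38 kJ

ΔH ≈ −38 kJ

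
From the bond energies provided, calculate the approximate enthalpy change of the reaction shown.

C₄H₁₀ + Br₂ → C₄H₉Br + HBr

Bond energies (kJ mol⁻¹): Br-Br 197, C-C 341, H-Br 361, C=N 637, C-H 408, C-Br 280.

Bonds broken (reactants):
  Br-Br: 1 × 197 = 197
  C-C: 3 × 341 = 1023
  C-H: 10 × 408 = 4080
  Σ(broken) = 5300 kJ
Bonds formed (products):
  C-Br: 1 × 280 = 280
  C-C: 3 × 341 = 1023
  C-H: 9 × 408 = 3672
  H-Br: 1 × 361 = 361
  Σ(formed) = 5336 kJ
ΔH = Σ(broken) − Σ(formed) = 5300 − 5336 = −36 kJ

ΔH ≈ −36 kJ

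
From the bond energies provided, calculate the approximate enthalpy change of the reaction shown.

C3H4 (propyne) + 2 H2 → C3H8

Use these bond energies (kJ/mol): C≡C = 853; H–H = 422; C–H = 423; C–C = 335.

Bonds broken (reactants):
  C≡C: 1 × 853 = 853
  C–C: 1 × 335 = 335
  C–H: 4 × 423 = 1692
  H–H: 2 × 422 = 844
  Σ(broken) = 3724 kJ
Bonds formed (products):
  C–C: 2 × 335 = 670
  C–H: 8 × 423 = 3384
  Σ(formed) = 4054 kJ
ΔH = Σ(broken) − Σ(formed) = 3724 − 4054 = −330 kJ

ΔH ≈ −330 kJ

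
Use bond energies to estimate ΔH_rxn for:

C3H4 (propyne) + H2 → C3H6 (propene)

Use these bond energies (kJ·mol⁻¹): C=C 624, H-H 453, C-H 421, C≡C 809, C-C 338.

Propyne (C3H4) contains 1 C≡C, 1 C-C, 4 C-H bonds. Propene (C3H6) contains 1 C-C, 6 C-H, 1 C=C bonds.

ΔH ≈ −204 kJ

Bonds broken (reactants):
  C≡C: 1 × 809 = 809
  C-C: 1 × 338 = 338
  C-H: 4 × 421 = 1684
  H-H: 1 × 453 = 453
  Σ(broken) = 3284 kJ
Bonds formed (products):
  C-C: 1 × 338 = 338
  C-H: 6 × 421 = 2526
  C=C: 1 × 624 = 624
  Σ(formed) = 3488 kJ
ΔH = Σ(broken) − Σ(formed) = 3284 − 3488 = −204 kJ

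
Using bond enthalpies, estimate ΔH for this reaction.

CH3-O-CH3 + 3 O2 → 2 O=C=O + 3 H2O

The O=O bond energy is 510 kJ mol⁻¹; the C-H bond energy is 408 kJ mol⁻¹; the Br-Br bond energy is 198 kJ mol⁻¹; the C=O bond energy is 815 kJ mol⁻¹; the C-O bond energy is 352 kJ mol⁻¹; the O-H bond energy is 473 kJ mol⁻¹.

ΔH ≈ −1416 kJ

Bonds broken (reactants):
  C-H: 6 × 408 = 2448
  C-O: 2 × 352 = 704
  O=O: 3 × 510 = 1530
  Σ(broken) = 4682 kJ
Bonds formed (products):
  C=O: 4 × 815 = 3260
  O-H: 6 × 473 = 2838
  Σ(formed) = 6098 kJ
ΔH = Σ(broken) − Σ(formed) = 4682 − 6098 = −1416 kJ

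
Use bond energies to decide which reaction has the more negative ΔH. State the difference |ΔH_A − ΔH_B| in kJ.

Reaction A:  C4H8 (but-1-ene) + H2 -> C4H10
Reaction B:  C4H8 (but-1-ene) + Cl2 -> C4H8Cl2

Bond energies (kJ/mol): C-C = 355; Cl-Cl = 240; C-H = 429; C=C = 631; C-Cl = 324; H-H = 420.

Reaction A:
  Bonds broken (reactants):
    C-C: 2 × 355 = 710
    C-H: 8 × 429 = 3432
    C=C: 1 × 631 = 631
    H-H: 1 × 420 = 420
    Σ(broken) = 5193 kJ
  Bonds formed (products):
    C-C: 3 × 355 = 1065
    C-H: 10 × 429 = 4290
    Σ(formed) = 5355 kJ
  ΔH_A = 5193 − 5355 = −162 kJ
Reaction B:
  Bonds broken (reactants):
    C-C: 2 × 355 = 710
    C-H: 8 × 429 = 3432
    C=C: 1 × 631 = 631
    Cl-Cl: 1 × 240 = 240
    Σ(broken) = 5013 kJ
  Bonds formed (products):
    C-C: 3 × 355 = 1065
    C-Cl: 2 × 324 = 648
    C-H: 8 × 429 = 3432
    Σ(formed) = 5145 kJ
  ΔH_B = 5013 − 5145 = −132 kJ
ΔH_A − ΔH_B = −30 kJ, so reaction A has the more negative ΔH; |ΔH_A − ΔH_B| = 30 kJ.

Reaction A, by 30 kJ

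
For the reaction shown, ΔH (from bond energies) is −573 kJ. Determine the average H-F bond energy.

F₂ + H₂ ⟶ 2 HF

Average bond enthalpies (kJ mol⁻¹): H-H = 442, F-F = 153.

D(H-F) ≈ 584 kJ/mol

Let D be the H-F bond energy.
Σ(broken) = 1×153 + 1×442 = 595
Σ(formed) = 2×D = 2D
ΔH = Σ(broken) − Σ(formed) = (595) − (2D) = +595 − 2D
Setting this equal to −573 kJ gives 2D = 1168, so D = 584 kJ/mol.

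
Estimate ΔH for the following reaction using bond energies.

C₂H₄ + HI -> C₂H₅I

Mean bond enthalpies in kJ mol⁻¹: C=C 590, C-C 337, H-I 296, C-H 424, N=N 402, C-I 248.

ΔH ≈ −123 kJ

Bonds broken (reactants):
  C-H: 4 × 424 = 1696
  C=C: 1 × 590 = 590
  H-I: 1 × 296 = 296
  Σ(broken) = 2582 kJ
Bonds formed (products):
  C-C: 1 × 337 = 337
  C-H: 5 × 424 = 2120
  C-I: 1 × 248 = 248
  Σ(formed) = 2705 kJ
ΔH = Σ(broken) − Σ(formed) = 2582 − 2705 = −123 kJ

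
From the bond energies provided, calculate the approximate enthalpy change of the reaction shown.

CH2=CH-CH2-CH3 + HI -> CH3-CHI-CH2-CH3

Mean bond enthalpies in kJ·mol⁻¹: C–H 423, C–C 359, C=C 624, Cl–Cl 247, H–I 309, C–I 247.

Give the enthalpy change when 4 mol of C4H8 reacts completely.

Bonds broken (reactants):
  C–C: 2 × 359 = 718
  C–H: 8 × 423 = 3384
  C=C: 1 × 624 = 624
  H–I: 1 × 309 = 309
  Σ(broken) = 5035 kJ
Bonds formed (products):
  C–C: 3 × 359 = 1077
  C–H: 9 × 423 = 3807
  C–I: 1 × 247 = 247
  Σ(formed) = 5131 kJ
ΔH = Σ(broken) − Σ(formed) = 5035 − 5131 = −96 kJ
For 4× the reaction as written: 4 × (−96) = −384 kJ

ΔH = −384 kJ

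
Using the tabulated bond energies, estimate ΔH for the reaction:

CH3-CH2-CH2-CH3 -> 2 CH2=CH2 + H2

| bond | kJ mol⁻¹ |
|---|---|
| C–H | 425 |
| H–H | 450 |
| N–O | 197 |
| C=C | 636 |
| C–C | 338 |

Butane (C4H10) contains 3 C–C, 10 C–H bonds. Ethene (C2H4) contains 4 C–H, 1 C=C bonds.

ΔH ≈ +142 kJ

Bonds broken (reactants):
  C–C: 3 × 338 = 1014
  C–H: 10 × 425 = 4250
  Σ(broken) = 5264 kJ
Bonds formed (products):
  C–H: 8 × 425 = 3400
  C=C: 2 × 636 = 1272
  H–H: 1 × 450 = 450
  Σ(formed) = 5122 kJ
ΔH = Σ(broken) − Σ(formed) = 5264 − 5122 = +142 kJ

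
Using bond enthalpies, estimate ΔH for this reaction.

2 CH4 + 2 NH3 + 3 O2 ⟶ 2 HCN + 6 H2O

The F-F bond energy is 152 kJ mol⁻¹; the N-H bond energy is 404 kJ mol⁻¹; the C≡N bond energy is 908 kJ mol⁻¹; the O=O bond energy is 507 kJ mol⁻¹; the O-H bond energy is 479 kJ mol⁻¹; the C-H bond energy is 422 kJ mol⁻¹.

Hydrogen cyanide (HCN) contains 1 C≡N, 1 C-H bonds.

ΔH ≈ −1087 kJ

Bonds broken (reactants):
  C-H: 8 × 422 = 3376
  N-H: 6 × 404 = 2424
  O=O: 3 × 507 = 1521
  Σ(broken) = 7321 kJ
Bonds formed (products):
  C≡N: 2 × 908 = 1816
  C-H: 2 × 422 = 844
  O-H: 12 × 479 = 5748
  Σ(formed) = 8408 kJ
ΔH = Σ(broken) − Σ(formed) = 7321 − 8408 = −1087 kJ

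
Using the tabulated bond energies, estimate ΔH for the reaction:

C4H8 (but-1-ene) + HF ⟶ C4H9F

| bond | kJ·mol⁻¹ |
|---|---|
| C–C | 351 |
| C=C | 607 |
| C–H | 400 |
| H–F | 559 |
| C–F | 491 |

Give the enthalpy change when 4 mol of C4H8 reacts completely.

ΔH = −304 kJ

Bonds broken (reactants):
  C–C: 2 × 351 = 702
  C–H: 8 × 400 = 3200
  C=C: 1 × 607 = 607
  H–F: 1 × 559 = 559
  Σ(broken) = 5068 kJ
Bonds formed (products):
  C–C: 3 × 351 = 1053
  C–F: 1 × 491 = 491
  C–H: 9 × 400 = 3600
  Σ(formed) = 5144 kJ
ΔH = Σ(broken) − Σ(formed) = 5068 − 5144 = −76 kJ
For 4× the reaction as written: 4 × (−76) = −304 kJ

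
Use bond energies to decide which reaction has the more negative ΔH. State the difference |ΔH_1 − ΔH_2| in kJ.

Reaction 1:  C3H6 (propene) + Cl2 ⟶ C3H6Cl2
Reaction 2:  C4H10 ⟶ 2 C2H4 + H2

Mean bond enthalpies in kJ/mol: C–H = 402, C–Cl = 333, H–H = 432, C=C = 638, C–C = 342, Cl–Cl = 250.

Reaction 1:
  Bonds broken (reactants):
    C–C: 1 × 342 = 342
    C–H: 6 × 402 = 2412
    C=C: 1 × 638 = 638
    Cl–Cl: 1 × 250 = 250
    Σ(broken) = 3642 kJ
  Bonds formed (products):
    C–C: 2 × 342 = 684
    C–Cl: 2 × 333 = 666
    C–H: 6 × 402 = 2412
    Σ(formed) = 3762 kJ
  ΔH_1 = 3642 − 3762 = −120 kJ
Reaction 2:
  Bonds broken (reactants):
    C–C: 3 × 342 = 1026
    C–H: 10 × 402 = 4020
    Σ(broken) = 5046 kJ
  Bonds formed (products):
    C–H: 8 × 402 = 3216
    C=C: 2 × 638 = 1276
    H–H: 1 × 432 = 432
    Σ(formed) = 4924 kJ
  ΔH_2 = 5046 − 4924 = +122 kJ
ΔH_1 − ΔH_2 = −242 kJ, so reaction 1 has the more negative ΔH; |ΔH_1 − ΔH_2| = 242 kJ.

Reaction 1, by 242 kJ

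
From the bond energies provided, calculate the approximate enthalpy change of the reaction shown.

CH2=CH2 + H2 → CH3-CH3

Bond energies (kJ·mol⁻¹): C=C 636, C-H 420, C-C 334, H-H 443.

ΔH ≈ −95 kJ

Bonds broken (reactants):
  C-H: 4 × 420 = 1680
  C=C: 1 × 636 = 636
  H-H: 1 × 443 = 443
  Σ(broken) = 2759 kJ
Bonds formed (products):
  C-C: 1 × 334 = 334
  C-H: 6 × 420 = 2520
  Σ(formed) = 2854 kJ
ΔH = Σ(broken) − Σ(formed) = 2759 − 2854 = −95 kJ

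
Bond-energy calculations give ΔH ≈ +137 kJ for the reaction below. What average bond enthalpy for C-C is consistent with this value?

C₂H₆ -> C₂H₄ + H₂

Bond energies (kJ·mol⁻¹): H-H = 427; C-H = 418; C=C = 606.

Let D be the C-C bond energy.
Σ(broken) = 1×D + 6×418 = 2508 + D
Σ(formed) = 4×418 + 1×606 + 1×427 = 2705
ΔH = Σ(broken) − Σ(formed) = (2508 + D) − (2705) = −197 + D
Setting this equal to +137 kJ gives D = 334 kJ/mol.

D(C-C) ≈ 334 kJ/mol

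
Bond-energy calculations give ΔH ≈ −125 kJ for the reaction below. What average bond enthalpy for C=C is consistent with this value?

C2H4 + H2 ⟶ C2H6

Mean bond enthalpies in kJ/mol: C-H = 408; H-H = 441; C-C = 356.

D(C=C) ≈ 606 kJ/mol

Let D be the C=C bond energy.
Σ(broken) = 4×408 + 1×D + 1×441 = 2073 + D
Σ(formed) = 1×356 + 6×408 = 2804
ΔH = Σ(broken) − Σ(formed) = (2073 + D) − (2804) = −731 + D
Setting this equal to −125 kJ gives D = 606 kJ/mol.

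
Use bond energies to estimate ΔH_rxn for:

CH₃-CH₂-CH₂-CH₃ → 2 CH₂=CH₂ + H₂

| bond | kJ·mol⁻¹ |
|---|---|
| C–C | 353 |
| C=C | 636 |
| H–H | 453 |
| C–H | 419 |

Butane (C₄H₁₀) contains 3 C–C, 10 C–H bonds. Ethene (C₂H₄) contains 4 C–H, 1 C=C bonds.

Bonds broken (reactants):
  C–C: 3 × 353 = 1059
  C–H: 10 × 419 = 4190
  Σ(broken) = 5249 kJ
Bonds formed (products):
  C–H: 8 × 419 = 3352
  C=C: 2 × 636 = 1272
  H–H: 1 × 453 = 453
  Σ(formed) = 5077 kJ
ΔH = Σ(broken) − Σ(formed) = 5249 − 5077 = +172 kJ

ΔH ≈ +172 kJ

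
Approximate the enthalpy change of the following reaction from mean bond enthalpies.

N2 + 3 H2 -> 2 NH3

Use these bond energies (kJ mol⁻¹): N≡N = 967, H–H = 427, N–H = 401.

Bonds broken (reactants):
  H–H: 3 × 427 = 1281
  N≡N: 1 × 967 = 967
  Σ(broken) = 2248 kJ
Bonds formed (products):
  N–H: 6 × 401 = 2406
  Σ(formed) = 2406 kJ
ΔH = Σ(broken) − Σ(formed) = 2248 − 2406 = −158 kJ

ΔH ≈ −158 kJ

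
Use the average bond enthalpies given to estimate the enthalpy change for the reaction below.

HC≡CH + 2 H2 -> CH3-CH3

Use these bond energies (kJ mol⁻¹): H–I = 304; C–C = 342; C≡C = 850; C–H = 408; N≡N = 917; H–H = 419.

Bonds broken (reactants):
  C≡C: 1 × 850 = 850
  C–H: 2 × 408 = 816
  H–H: 2 × 419 = 838
  Σ(broken) = 2504 kJ
Bonds formed (products):
  C–C: 1 × 342 = 342
  C–H: 6 × 408 = 2448
  Σ(formed) = 2790 kJ
ΔH = Σ(broken) − Σ(formed) = 2504 − 2790 = −286 kJ

ΔH ≈ −286 kJ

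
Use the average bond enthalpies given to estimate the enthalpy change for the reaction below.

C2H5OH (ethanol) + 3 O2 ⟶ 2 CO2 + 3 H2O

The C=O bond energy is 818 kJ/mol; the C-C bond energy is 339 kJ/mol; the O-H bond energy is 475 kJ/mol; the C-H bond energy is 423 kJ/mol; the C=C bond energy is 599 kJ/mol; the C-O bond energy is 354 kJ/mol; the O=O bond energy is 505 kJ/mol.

ΔH ≈ −1324 kJ

Bonds broken (reactants):
  C-C: 1 × 339 = 339
  C-H: 5 × 423 = 2115
  C-O: 1 × 354 = 354
  O-H: 1 × 475 = 475
  O=O: 3 × 505 = 1515
  Σ(broken) = 4798 kJ
Bonds formed (products):
  C=O: 4 × 818 = 3272
  O-H: 6 × 475 = 2850
  Σ(formed) = 6122 kJ
ΔH = Σ(broken) − Σ(formed) = 4798 − 6122 = −1324 kJ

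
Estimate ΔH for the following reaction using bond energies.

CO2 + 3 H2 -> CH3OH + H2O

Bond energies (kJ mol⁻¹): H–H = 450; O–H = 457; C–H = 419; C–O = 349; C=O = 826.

Bonds broken (reactants):
  C=O: 2 × 826 = 1652
  H–H: 3 × 450 = 1350
  Σ(broken) = 3002 kJ
Bonds formed (products):
  C–H: 3 × 419 = 1257
  C–O: 1 × 349 = 349
  O–H: 3 × 457 = 1371
  Σ(formed) = 2977 kJ
ΔH = Σ(broken) − Σ(formed) = 3002 − 2977 = +25 kJ

ΔH ≈ +25 kJ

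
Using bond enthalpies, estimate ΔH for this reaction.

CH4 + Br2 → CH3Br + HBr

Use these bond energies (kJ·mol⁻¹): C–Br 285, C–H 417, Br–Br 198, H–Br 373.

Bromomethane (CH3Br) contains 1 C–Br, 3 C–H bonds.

Bonds broken (reactants):
  Br–Br: 1 × 198 = 198
  C–H: 4 × 417 = 1668
  Σ(broken) = 1866 kJ
Bonds formed (products):
  C–Br: 1 × 285 = 285
  C–H: 3 × 417 = 1251
  H–Br: 1 × 373 = 373
  Σ(formed) = 1909 kJ
ΔH = Σ(broken) − Σ(formed) = 1866 − 1909 = −43 kJ

ΔH ≈ −43 kJ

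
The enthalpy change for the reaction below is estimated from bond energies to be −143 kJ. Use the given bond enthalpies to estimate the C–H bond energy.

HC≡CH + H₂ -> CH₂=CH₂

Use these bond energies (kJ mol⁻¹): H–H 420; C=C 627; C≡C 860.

Let D be the C–H bond energy.
Σ(broken) = 1×860 + 2×D + 1×420 = 1280 + 2D
Σ(formed) = 4×D + 1×627 = 627 + 4D
ΔH = Σ(broken) − Σ(formed) = (1280 + 2D) − (627 + 4D) = +653 − 2D
Setting this equal to −143 kJ gives 2D = 796, so D = 398 kJ/mol.

D(C–H) ≈ 398 kJ/mol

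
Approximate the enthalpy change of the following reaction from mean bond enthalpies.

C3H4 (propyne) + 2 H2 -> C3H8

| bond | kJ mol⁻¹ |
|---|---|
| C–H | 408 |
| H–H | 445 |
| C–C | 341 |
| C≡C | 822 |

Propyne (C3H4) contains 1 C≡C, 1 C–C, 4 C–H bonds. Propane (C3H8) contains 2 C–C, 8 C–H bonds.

Bonds broken (reactants):
  C≡C: 1 × 822 = 822
  C–C: 1 × 341 = 341
  C–H: 4 × 408 = 1632
  H–H: 2 × 445 = 890
  Σ(broken) = 3685 kJ
Bonds formed (products):
  C–C: 2 × 341 = 682
  C–H: 8 × 408 = 3264
  Σ(formed) = 3946 kJ
ΔH = Σ(broken) − Σ(formed) = 3685 − 3946 = −261 kJ

ΔH ≈ −261 kJ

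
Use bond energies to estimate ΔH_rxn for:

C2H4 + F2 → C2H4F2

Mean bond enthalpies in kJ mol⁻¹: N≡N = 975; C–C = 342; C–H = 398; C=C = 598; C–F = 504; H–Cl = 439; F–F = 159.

ΔH ≈ −593 kJ

Bonds broken (reactants):
  C–H: 4 × 398 = 1592
  C=C: 1 × 598 = 598
  F–F: 1 × 159 = 159
  Σ(broken) = 2349 kJ
Bonds formed (products):
  C–C: 1 × 342 = 342
  C–F: 2 × 504 = 1008
  C–H: 4 × 398 = 1592
  Σ(formed) = 2942 kJ
ΔH = Σ(broken) − Σ(formed) = 2349 − 2942 = −593 kJ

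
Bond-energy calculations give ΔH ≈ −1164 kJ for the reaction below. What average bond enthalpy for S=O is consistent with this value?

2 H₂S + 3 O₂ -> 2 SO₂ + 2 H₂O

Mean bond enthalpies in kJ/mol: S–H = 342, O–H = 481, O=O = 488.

Let D be the S=O bond energy.
Σ(broken) = 3×488 + 4×342 = 2832
Σ(formed) = 4×481 + 4×D = 1924 + 4D
ΔH = Σ(broken) − Σ(formed) = (2832) − (1924 + 4D) = +908 − 4D
Setting this equal to −1164 kJ gives 4D = 2072, so D = 518 kJ/mol.

D(S=O) ≈ 518 kJ/mol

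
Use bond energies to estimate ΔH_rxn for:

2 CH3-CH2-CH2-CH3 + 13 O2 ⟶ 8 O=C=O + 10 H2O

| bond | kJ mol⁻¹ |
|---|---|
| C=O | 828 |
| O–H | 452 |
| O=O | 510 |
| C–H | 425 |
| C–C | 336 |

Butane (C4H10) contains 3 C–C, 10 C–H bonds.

ΔH ≈ −5142 kJ

Bonds broken (reactants):
  C–C: 6 × 336 = 2016
  C–H: 20 × 425 = 8500
  O=O: 13 × 510 = 6630
  Σ(broken) = 17146 kJ
Bonds formed (products):
  C=O: 16 × 828 = 13248
  O–H: 20 × 452 = 9040
  Σ(formed) = 22288 kJ
ΔH = Σ(broken) − Σ(formed) = 17146 − 22288 = −5142 kJ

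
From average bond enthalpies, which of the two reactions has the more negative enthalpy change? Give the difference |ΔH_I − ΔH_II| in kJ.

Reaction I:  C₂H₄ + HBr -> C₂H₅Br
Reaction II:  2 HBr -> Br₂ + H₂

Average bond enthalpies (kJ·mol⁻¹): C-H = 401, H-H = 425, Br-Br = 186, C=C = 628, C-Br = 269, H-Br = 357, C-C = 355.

Reaction I:
  Bonds broken (reactants):
    C-H: 4 × 401 = 1604
    C=C: 1 × 628 = 628
    H-Br: 1 × 357 = 357
    Σ(broken) = 2589 kJ
  Bonds formed (products):
    C-Br: 1 × 269 = 269
    C-C: 1 × 355 = 355
    C-H: 5 × 401 = 2005
    Σ(formed) = 2629 kJ
  ΔH_I = 2589 − 2629 = −40 kJ
Reaction II:
  Bonds broken (reactants):
    H-Br: 2 × 357 = 714
    Σ(broken) = 714 kJ
  Bonds formed (products):
    Br-Br: 1 × 186 = 186
    H-H: 1 × 425 = 425
    Σ(formed) = 611 kJ
  ΔH_II = 714 − 611 = +103 kJ
ΔH_I − ΔH_II = −143 kJ, so reaction I has the more negative ΔH; |ΔH_I − ΔH_II| = 143 kJ.

Reaction I, by 143 kJ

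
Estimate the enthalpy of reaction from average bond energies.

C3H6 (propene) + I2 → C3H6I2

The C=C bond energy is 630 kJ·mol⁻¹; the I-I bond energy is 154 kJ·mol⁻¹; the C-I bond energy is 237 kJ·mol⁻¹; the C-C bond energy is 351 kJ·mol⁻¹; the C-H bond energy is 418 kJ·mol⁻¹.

ΔH ≈ −41 kJ

Bonds broken (reactants):
  C-C: 1 × 351 = 351
  C-H: 6 × 418 = 2508
  C=C: 1 × 630 = 630
  I-I: 1 × 154 = 154
  Σ(broken) = 3643 kJ
Bonds formed (products):
  C-C: 2 × 351 = 702
  C-H: 6 × 418 = 2508
  C-I: 2 × 237 = 474
  Σ(formed) = 3684 kJ
ΔH = Σ(broken) − Σ(formed) = 3643 − 3684 = −41 kJ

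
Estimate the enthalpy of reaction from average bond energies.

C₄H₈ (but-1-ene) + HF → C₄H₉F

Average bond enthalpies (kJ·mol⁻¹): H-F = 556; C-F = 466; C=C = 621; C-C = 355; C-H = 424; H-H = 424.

Bonds broken (reactants):
  C-C: 2 × 355 = 710
  C-H: 8 × 424 = 3392
  C=C: 1 × 621 = 621
  H-F: 1 × 556 = 556
  Σ(broken) = 5279 kJ
Bonds formed (products):
  C-C: 3 × 355 = 1065
  C-F: 1 × 466 = 466
  C-H: 9 × 424 = 3816
  Σ(formed) = 5347 kJ
ΔH = Σ(broken) − Σ(formed) = 5279 − 5347 = −68 kJ

ΔH ≈ −68 kJ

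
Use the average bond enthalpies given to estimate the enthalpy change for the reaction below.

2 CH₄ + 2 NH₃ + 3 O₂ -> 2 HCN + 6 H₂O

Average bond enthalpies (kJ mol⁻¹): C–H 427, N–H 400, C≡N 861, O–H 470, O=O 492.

ΔH ≈ −924 kJ

Bonds broken (reactants):
  C–H: 8 × 427 = 3416
  N–H: 6 × 400 = 2400
  O=O: 3 × 492 = 1476
  Σ(broken) = 7292 kJ
Bonds formed (products):
  C≡N: 2 × 861 = 1722
  C–H: 2 × 427 = 854
  O–H: 12 × 470 = 5640
  Σ(formed) = 8216 kJ
ΔH = Σ(broken) − Σ(formed) = 7292 − 8216 = −924 kJ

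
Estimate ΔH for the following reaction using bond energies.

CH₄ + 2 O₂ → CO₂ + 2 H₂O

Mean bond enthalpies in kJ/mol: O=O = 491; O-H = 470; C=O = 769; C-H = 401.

ΔH ≈ −832 kJ

Bonds broken (reactants):
  C-H: 4 × 401 = 1604
  O=O: 2 × 491 = 982
  Σ(broken) = 2586 kJ
Bonds formed (products):
  C=O: 2 × 769 = 1538
  O-H: 4 × 470 = 1880
  Σ(formed) = 3418 kJ
ΔH = Σ(broken) − Σ(formed) = 2586 − 3418 = −832 kJ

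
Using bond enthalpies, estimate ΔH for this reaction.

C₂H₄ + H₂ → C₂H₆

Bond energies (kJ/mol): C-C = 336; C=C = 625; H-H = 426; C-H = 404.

ΔH ≈ −93 kJ

Bonds broken (reactants):
  C-H: 4 × 404 = 1616
  C=C: 1 × 625 = 625
  H-H: 1 × 426 = 426
  Σ(broken) = 2667 kJ
Bonds formed (products):
  C-C: 1 × 336 = 336
  C-H: 6 × 404 = 2424
  Σ(formed) = 2760 kJ
ΔH = Σ(broken) − Σ(formed) = 2667 − 2760 = −93 kJ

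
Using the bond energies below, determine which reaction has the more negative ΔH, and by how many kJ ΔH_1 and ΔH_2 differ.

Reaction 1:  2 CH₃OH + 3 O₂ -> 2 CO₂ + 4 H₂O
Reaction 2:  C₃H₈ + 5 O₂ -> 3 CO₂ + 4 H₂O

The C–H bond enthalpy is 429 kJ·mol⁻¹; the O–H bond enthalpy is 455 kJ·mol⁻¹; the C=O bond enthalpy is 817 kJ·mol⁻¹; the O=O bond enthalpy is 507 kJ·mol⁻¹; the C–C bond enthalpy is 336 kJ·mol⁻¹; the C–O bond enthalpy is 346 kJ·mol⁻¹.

Reaction 2, by 692 kJ

Reaction 1:
  Bonds broken (reactants):
    C–H: 6 × 429 = 2574
    C–O: 2 × 346 = 692
    O–H: 2 × 455 = 910
    O=O: 3 × 507 = 1521
    Σ(broken) = 5697 kJ
  Bonds formed (products):
    C=O: 4 × 817 = 3268
    O–H: 8 × 455 = 3640
    Σ(formed) = 6908 kJ
  ΔH_1 = 5697 − 6908 = −1211 kJ
Reaction 2:
  Bonds broken (reactants):
    C–C: 2 × 336 = 672
    C–H: 8 × 429 = 3432
    O=O: 5 × 507 = 2535
    Σ(broken) = 6639 kJ
  Bonds formed (products):
    C=O: 6 × 817 = 4902
    O–H: 8 × 455 = 3640
    Σ(formed) = 8542 kJ
  ΔH_2 = 6639 − 8542 = −1903 kJ
ΔH_1 − ΔH_2 = +692 kJ, so reaction 2 has the more negative ΔH; |ΔH_1 − ΔH_2| = 692 kJ.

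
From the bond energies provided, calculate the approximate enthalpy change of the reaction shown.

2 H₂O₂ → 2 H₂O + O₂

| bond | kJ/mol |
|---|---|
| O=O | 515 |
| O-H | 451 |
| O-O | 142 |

ΔH ≈ −231 kJ

Bonds broken (reactants):
  O-H: 4 × 451 = 1804
  O-O: 2 × 142 = 284
  Σ(broken) = 2088 kJ
Bonds formed (products):
  O-H: 4 × 451 = 1804
  O=O: 1 × 515 = 515
  Σ(formed) = 2319 kJ
ΔH = Σ(broken) − Σ(formed) = 2088 − 2319 = −231 kJ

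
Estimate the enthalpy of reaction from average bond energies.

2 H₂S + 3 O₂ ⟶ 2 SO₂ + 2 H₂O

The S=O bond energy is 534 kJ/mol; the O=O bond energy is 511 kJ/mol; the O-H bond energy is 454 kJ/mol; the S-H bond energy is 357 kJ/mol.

ΔH ≈ −991 kJ

Bonds broken (reactants):
  O=O: 3 × 511 = 1533
  S-H: 4 × 357 = 1428
  Σ(broken) = 2961 kJ
Bonds formed (products):
  O-H: 4 × 454 = 1816
  S=O: 4 × 534 = 2136
  Σ(formed) = 3952 kJ
ΔH = Σ(broken) − Σ(formed) = 2961 − 3952 = −991 kJ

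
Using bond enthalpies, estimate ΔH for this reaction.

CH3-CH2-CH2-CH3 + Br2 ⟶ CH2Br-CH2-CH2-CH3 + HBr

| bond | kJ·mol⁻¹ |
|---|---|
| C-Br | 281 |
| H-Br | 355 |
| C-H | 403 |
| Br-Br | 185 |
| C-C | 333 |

ΔH ≈ −48 kJ

Bonds broken (reactants):
  Br-Br: 1 × 185 = 185
  C-C: 3 × 333 = 999
  C-H: 10 × 403 = 4030
  Σ(broken) = 5214 kJ
Bonds formed (products):
  C-Br: 1 × 281 = 281
  C-C: 3 × 333 = 999
  C-H: 9 × 403 = 3627
  H-Br: 1 × 355 = 355
  Σ(formed) = 5262 kJ
ΔH = Σ(broken) − Σ(formed) = 5214 − 5262 = −48 kJ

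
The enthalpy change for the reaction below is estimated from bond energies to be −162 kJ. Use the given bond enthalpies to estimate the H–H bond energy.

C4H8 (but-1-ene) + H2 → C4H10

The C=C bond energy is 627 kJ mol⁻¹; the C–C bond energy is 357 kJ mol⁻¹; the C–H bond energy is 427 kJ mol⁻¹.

Let D be the H–H bond energy.
Σ(broken) = 2×357 + 8×427 + 1×627 + 1×D = 4757 + D
Σ(formed) = 3×357 + 10×427 = 5341
ΔH = Σ(broken) − Σ(formed) = (4757 + D) − (5341) = −584 + D
Setting this equal to −162 kJ gives D = 422 kJ/mol.

D(H–H) ≈ 422 kJ/mol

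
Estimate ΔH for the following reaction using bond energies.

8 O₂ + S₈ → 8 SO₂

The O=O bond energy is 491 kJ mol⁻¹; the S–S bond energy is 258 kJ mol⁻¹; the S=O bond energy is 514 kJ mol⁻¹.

Bonds broken (reactants):
  O=O: 8 × 491 = 3928
  S–S: 8 × 258 = 2064
  Σ(broken) = 5992 kJ
Bonds formed (products):
  S=O: 16 × 514 = 8224
  Σ(formed) = 8224 kJ
ΔH = Σ(broken) − Σ(formed) = 5992 − 8224 = −2232 kJ

ΔH ≈ −2232 kJ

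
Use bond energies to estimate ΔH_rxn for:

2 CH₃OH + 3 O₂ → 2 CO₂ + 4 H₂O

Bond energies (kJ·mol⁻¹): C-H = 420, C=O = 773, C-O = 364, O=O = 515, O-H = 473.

Bonds broken (reactants):
  C-H: 6 × 420 = 2520
  C-O: 2 × 364 = 728
  O-H: 2 × 473 = 946
  O=O: 3 × 515 = 1545
  Σ(broken) = 5739 kJ
Bonds formed (products):
  C=O: 4 × 773 = 3092
  O-H: 8 × 473 = 3784
  Σ(formed) = 6876 kJ
ΔH = Σ(broken) − Σ(formed) = 5739 − 6876 = −1137 kJ

ΔH ≈ −1137 kJ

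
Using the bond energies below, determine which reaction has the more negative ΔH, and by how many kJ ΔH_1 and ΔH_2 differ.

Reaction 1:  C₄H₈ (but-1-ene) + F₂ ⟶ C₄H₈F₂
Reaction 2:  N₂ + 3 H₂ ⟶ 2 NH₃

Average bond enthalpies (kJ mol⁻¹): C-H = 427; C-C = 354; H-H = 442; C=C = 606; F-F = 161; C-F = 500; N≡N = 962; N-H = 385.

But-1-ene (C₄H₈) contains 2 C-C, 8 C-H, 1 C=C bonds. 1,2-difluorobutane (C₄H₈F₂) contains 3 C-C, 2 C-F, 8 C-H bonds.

Reaction 1:
  Bonds broken (reactants):
    C-C: 2 × 354 = 708
    C-H: 8 × 427 = 3416
    C=C: 1 × 606 = 606
    F-F: 1 × 161 = 161
    Σ(broken) = 4891 kJ
  Bonds formed (products):
    C-C: 3 × 354 = 1062
    C-F: 2 × 500 = 1000
    C-H: 8 × 427 = 3416
    Σ(formed) = 5478 kJ
  ΔH_1 = 4891 − 5478 = −587 kJ
Reaction 2:
  Bonds broken (reactants):
    H-H: 3 × 442 = 1326
    N≡N: 1 × 962 = 962
    Σ(broken) = 2288 kJ
  Bonds formed (products):
    N-H: 6 × 385 = 2310
    Σ(formed) = 2310 kJ
  ΔH_2 = 2288 − 2310 = −22 kJ
ΔH_1 − ΔH_2 = −565 kJ, so reaction 1 has the more negative ΔH; |ΔH_1 − ΔH_2| = 565 kJ.

Reaction 1, by 565 kJ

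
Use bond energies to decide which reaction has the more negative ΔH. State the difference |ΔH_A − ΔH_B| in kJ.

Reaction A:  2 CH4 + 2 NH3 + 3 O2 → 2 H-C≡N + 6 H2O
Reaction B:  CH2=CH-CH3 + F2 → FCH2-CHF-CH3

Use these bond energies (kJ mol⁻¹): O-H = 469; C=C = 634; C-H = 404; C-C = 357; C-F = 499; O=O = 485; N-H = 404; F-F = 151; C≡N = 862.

Reaction A:
  Bonds broken (reactants):
    C-H: 8 × 404 = 3232
    N-H: 6 × 404 = 2424
    O=O: 3 × 485 = 1455
    Σ(broken) = 7111 kJ
  Bonds formed (products):
    C≡N: 2 × 862 = 1724
    C-H: 2 × 404 = 808
    O-H: 12 × 469 = 5628
    Σ(formed) = 8160 kJ
  ΔH_A = 7111 − 8160 = −1049 kJ
Reaction B:
  Bonds broken (reactants):
    C-C: 1 × 357 = 357
    C-H: 6 × 404 = 2424
    C=C: 1 × 634 = 634
    F-F: 1 × 151 = 151
    Σ(broken) = 3566 kJ
  Bonds formed (products):
    C-C: 2 × 357 = 714
    C-F: 2 × 499 = 998
    C-H: 6 × 404 = 2424
    Σ(formed) = 4136 kJ
  ΔH_B = 3566 − 4136 = −570 kJ
ΔH_A − ΔH_B = −479 kJ, so reaction A has the more negative ΔH; |ΔH_A − ΔH_B| = 479 kJ.

Reaction A, by 479 kJ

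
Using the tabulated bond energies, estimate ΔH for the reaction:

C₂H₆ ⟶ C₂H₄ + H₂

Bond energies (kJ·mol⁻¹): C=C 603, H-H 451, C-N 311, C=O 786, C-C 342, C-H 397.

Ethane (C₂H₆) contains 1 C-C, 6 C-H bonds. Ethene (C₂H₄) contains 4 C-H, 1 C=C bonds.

ΔH ≈ +82 kJ

Bonds broken (reactants):
  C-C: 1 × 342 = 342
  C-H: 6 × 397 = 2382
  Σ(broken) = 2724 kJ
Bonds formed (products):
  C-H: 4 × 397 = 1588
  C=C: 1 × 603 = 603
  H-H: 1 × 451 = 451
  Σ(formed) = 2642 kJ
ΔH = Σ(broken) − Σ(formed) = 2724 − 2642 = +82 kJ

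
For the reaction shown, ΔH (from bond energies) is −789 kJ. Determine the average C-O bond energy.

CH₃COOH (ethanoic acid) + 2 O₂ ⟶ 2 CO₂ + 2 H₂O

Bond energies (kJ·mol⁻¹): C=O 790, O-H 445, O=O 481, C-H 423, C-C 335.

Let D be the C-O bond energy.
Σ(broken) = 1×335 + 3×423 + 1×D + 1×790 + 1×445 + 2×481 = 3801 + D
Σ(formed) = 4×790 + 4×445 = 4940
ΔH = Σ(broken) − Σ(formed) = (3801 + D) − (4940) = −1139 + D
Setting this equal to −789 kJ gives D = 350 kJ/mol.

D(C-O) ≈ 350 kJ/mol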